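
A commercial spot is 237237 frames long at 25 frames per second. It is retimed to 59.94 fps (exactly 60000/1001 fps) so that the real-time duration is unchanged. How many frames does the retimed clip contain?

Target frames = source frames × (target rate / source rate) = 237237 × (60000/1001)/(25) = 237237 × 2400/1001 = 568800.

568800 frames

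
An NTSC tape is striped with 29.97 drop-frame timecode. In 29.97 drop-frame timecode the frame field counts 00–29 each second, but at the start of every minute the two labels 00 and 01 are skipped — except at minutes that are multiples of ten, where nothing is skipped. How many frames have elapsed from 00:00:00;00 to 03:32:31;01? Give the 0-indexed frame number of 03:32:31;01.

As if non-drop at 30 labels/s: (3 × 3600 + 32 × 60 + 31) × 30 + 1 = 382531.
Minute boundaries passed: 212; those not divisible by 10: 212 − 21 = 191; dropped labels = 2 × 191 = 382.
Actual frame index = 382531 − 382 = 382149.

382149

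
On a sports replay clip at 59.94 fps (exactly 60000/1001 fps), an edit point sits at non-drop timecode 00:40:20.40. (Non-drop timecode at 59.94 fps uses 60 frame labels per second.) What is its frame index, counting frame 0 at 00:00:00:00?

Total seconds to the label: (0 × 3600 + 40 × 60 + 20) = 2420.
Frame index = 2420 × 60 + 40 = 145240.

frame 145240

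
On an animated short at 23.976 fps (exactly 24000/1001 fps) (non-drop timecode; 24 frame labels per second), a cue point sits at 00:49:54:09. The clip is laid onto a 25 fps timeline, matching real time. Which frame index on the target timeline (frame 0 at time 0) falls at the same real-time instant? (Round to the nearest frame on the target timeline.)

Source frame index: (0×3600 + 49×60 + 54) × 24 + 9 = 71865.
Real time: 71865 / (24000/1001) = 4795791/1600 s.
Target frame: (4795791/1600) × (25) = 4795791/64 ≈ 74934.234 → 74934.

frame 74934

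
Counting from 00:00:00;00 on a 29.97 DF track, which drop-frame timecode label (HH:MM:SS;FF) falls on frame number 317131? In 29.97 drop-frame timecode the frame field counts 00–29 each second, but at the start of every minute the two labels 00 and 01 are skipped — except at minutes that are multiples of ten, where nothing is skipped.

Each 10-minute DF block holds 10 × 60 × 30 − 9 × 2 = 17982 frames. 317131 ÷ 17982 → 17 full blocks, remainder 11437.
Within the partial block the first minute is 1800 frames and each further minute 1798, so 6 further minute boundaries passed. Total skipped labels = 18 × 17 + 2 × 6 = 318.
Non-drop label index = 317131 + 318 = 317449; at 30 labels/s that is 02:56:21:19, i.e. DF 02:56:21;19.

02:56:21;19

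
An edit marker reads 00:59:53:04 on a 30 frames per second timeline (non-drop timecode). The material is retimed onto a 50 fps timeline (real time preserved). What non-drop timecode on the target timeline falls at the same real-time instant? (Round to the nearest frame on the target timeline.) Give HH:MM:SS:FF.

Source frame index: (0×3600 + 59×60 + 53) × 30 + 4 = 107794.
Real time: 107794 / (30) = 53897/15 s.
Target frame: (53897/15) × (50) = 538970/3 ≈ 179656.667 → 179657.
At 50 labels/s: frame 179657 → 00:59:53:07.

00:59:53:07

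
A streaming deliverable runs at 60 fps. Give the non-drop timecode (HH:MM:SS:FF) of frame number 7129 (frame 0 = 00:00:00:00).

7129 ÷ 60 = 118 full seconds, remainder 49 frames.
118 s = 0 h 1 min 58 s.
Timecode: 00:01:58:49.

00:01:58:49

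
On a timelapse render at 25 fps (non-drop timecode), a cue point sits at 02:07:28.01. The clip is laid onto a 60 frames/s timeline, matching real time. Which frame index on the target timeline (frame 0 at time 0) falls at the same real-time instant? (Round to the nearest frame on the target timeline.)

frame 458882

Source frame index: (2×3600 + 7×60 + 28) × 25 + 1 = 191201.
Real time: 191201 / (25) = 191201/25 s.
Target frame: (191201/25) × (60) = 2294412/5 ≈ 458882.400 → 458882.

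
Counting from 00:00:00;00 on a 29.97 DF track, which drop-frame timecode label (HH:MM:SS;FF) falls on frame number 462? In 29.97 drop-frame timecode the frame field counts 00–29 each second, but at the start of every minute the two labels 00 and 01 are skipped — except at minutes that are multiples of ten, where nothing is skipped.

Ten DF minutes hold 17982 frames, so frame 462 lies in block 0 (frames 0–17981) with 462 frames into that block.
The block's first minute is 1800 frames and the rest 1798 each; 462 frames reaches minute 0, so 0 × 18 + 0 × 2 = 0 labels have been skipped so far.
Adding those back, label number 462 + 0 = 462 at 30 labels/s is 15 s + 12 f = 0 h 0 min 15 s frame 12, i.e. 00:00:15;12.

00:00:15;12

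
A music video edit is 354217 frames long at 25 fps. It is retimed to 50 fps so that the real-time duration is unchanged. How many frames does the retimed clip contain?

Target frames = source frames × (target rate / source rate) = 354217 × (50)/(25) = 354217 × 2 = 708434.

708434 frames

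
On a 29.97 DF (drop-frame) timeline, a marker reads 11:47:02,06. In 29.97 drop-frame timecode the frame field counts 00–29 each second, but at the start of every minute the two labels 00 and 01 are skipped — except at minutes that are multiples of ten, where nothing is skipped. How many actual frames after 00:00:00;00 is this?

Complete 10-minute blocks: 70, each 17982 frames → 1258740.
Remaining 7 whole minutes in the current block: 1800 + 6 × 1798 = 12588 frames.
Within the current minute: 2 × 30 + 6 − 2 = 64 (labels ;00/;01 skipped at this minute). Total = 1258740 + 12588 + 64 = 1271392.

1271392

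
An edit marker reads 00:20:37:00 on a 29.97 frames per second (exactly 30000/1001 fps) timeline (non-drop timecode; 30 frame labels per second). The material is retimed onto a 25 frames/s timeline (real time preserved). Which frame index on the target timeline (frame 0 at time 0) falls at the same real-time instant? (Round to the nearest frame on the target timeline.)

Source frame index: (0×3600 + 20×60 + 37) × 30 + 0 = 37110.
Real time: 37110 / (30000/1001) = 1238237/1000 s.
Target frame: (1238237/1000) × (25) = 1238237/40 ≈ 30955.925 → 30956.

frame 30956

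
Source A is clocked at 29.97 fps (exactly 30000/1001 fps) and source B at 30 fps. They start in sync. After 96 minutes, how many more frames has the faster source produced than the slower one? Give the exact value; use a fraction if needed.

96 min = 5760 s.
A emits 30000/1001 × 5760 = 172800000/1001 frames; B emits 30 × 5760 = 172800.
Difference = 172800/1001 frames (≈ 172.6274); B is ahead of A.

172800/1001 frames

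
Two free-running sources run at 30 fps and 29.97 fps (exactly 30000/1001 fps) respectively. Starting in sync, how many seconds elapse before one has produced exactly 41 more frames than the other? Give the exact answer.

The gap grows by |30000/1001 − 30| = 30/1001 frames per second.
Time for a 41-frame gap: 41 ÷ (30/1001) = 41041/30 s.

41041/30 seconds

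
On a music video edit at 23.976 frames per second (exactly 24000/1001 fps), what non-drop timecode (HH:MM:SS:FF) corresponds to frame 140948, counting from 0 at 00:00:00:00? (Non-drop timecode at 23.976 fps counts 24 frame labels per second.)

140948 ÷ 24 = 5872 full seconds, remainder 20 frames.
5872 s = 1 h 37 min 52 s.
Timecode: 01:37:52:20.

01:37:52:20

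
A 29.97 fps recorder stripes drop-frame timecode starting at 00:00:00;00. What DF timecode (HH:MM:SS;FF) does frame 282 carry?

Ten DF minutes hold 17982 frames, so frame 282 lies in block 0 (frames 0–17981) with 282 frames into that block.
The block's first minute is 1800 frames and the rest 1798 each; 282 frames reaches minute 0, so 0 × 18 + 0 × 2 = 0 labels have been skipped so far.
Adding those back, label number 282 + 0 = 282 at 30 labels/s is 9 s + 12 f = 0 h 0 min 9 s frame 12, i.e. 00:00:09;12.

00:00:09;12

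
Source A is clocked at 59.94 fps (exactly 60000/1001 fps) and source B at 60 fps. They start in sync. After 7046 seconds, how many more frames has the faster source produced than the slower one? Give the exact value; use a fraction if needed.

32520/77 frames

A emits 60000/1001 × 7046 = 32520000/77 frames; B emits 60 × 7046 = 422760.
Difference = 32520/77 frames (≈ 422.3377); B is ahead of A.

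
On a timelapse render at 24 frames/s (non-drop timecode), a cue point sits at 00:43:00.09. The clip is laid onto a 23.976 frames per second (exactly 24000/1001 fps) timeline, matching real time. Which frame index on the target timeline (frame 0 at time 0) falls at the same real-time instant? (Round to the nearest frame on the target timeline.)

Source frame index: (0×3600 + 43×60 + 0) × 24 + 9 = 61929.
Real time: 61929 / (24) = 20643/8 s.
Target frame: (20643/8) × (24000/1001) = 8847000/143 ≈ 61867.133 → 61867.

frame 61867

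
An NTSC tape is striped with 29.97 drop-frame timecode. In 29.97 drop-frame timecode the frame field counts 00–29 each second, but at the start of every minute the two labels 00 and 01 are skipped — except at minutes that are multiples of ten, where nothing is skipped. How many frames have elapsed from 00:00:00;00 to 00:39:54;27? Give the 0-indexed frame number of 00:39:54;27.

71775

As if non-drop at 30 labels/s: (0 × 3600 + 39 × 60 + 54) × 30 + 27 = 71847.
Minute boundaries passed: 39; those not divisible by 10: 39 − 3 = 36; dropped labels = 2 × 36 = 72.
Actual frame index = 71847 − 72 = 71775.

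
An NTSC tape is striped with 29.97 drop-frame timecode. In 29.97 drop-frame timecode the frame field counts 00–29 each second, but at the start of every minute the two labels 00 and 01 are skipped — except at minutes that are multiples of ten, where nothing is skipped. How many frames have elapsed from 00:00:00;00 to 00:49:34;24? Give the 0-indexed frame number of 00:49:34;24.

89154

As if non-drop at 30 labels/s: (0 × 3600 + 49 × 60 + 34) × 30 + 24 = 89244.
Minute boundaries passed: 49; those not divisible by 10: 49 − 4 = 45; dropped labels = 2 × 45 = 90.
Actual frame index = 89244 − 90 = 89154.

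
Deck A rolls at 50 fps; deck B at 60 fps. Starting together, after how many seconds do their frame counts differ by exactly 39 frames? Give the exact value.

3.9 seconds

The gap grows by |60 − 50| = 10 frames per second.
Time for a 39-frame gap: 39 ÷ (10) = 3.9 s.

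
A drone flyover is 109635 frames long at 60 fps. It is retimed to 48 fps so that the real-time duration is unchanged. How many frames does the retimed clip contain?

Target frames = source frames × (target rate / source rate) = 109635 × (48)/(60) = 109635 × 4/5 = 87708.

87708 frames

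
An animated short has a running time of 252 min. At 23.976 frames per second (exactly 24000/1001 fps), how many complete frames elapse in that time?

362517 frames

252 min = 15120 s.
Frames = 15120 × 24000/1001 = 51840000/143 ≈ 362517.4825.
Complete frames: 362517.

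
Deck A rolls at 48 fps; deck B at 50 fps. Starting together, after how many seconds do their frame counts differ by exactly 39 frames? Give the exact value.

19.5 seconds

The gap grows by |50 − 48| = 2 frames per second.
Time for a 39-frame gap: 39 ÷ (2) = 19.5 s.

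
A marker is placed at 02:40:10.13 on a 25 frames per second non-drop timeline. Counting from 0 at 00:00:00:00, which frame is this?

Total seconds to the label: (2 × 3600 + 40 × 60 + 10) = 9610.
Frame index = 9610 × 25 + 13 = 240263.

240263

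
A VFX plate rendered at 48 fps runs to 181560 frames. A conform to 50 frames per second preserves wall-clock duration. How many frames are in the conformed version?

Target frames = source frames × (target rate / source rate) = 181560 × (50)/(48) = 181560 × 25/24 = 189125.

189125 frames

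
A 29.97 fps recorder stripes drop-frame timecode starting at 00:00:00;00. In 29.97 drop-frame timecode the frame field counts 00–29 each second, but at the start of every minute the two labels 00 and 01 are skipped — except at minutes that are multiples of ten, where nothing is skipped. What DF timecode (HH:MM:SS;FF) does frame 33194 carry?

Ten DF minutes hold 17982 frames, so frame 33194 lies in block 1 (frames 17982–35963) with 15212 frames into that block.
The block's first minute is 1800 frames and the rest 1798 each; 15212 frames reaches minute 8, so 1 × 18 + 8 × 2 = 34 labels have been skipped so far.
Adding those back, label number 33194 + 34 = 33228 at 30 labels/s is 1107 s + 18 f = 0 h 18 min 27 s frame 18, i.e. 00:18:27;18.

00:18:27;18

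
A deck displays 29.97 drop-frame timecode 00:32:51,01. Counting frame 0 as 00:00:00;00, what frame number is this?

As if non-drop at 30 labels/s: (0 × 3600 + 32 × 60 + 51) × 30 + 1 = 59131.
Minute boundaries passed: 32; those not divisible by 10: 32 − 3 = 29; dropped labels = 2 × 29 = 58.
Actual frame index = 59131 − 58 = 59073.

59073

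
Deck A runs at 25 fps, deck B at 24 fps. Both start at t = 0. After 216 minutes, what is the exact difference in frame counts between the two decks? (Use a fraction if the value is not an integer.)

216 min = 12960 s.
A emits 25 × 12960 = 324000 frames; B emits 24 × 12960 = 311040.
Difference = 12960 frames; B is behind A.

12960 frames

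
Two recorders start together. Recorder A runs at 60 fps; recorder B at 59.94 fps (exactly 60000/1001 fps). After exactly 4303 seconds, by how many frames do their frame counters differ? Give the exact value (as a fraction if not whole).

19860/77 frames

A emits 60 × 4303 = 258180 frames; B emits 60000/1001 × 4303 = 19860000/77.
Difference = 19860/77 frames (≈ 257.9221); B is behind A.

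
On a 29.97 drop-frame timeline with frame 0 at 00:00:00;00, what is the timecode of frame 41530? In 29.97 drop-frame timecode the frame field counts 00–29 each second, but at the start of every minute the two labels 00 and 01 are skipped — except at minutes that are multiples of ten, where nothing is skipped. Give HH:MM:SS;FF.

Ten DF minutes hold 17982 frames, so frame 41530 lies in block 2 (frames 35964–53945) with 5566 frames into that block.
The block's first minute is 1800 frames and the rest 1798 each; 5566 frames reaches minute 3, so 2 × 18 + 3 × 2 = 42 labels have been skipped so far.
Adding those back, label number 41530 + 42 = 41572 at 30 labels/s is 1385 s + 22 f = 0 h 23 min 5 s frame 22, i.e. 00:23:05;22.

00:23:05;22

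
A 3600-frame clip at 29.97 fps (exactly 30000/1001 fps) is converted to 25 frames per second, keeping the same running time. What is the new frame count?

Target frames = source frames × (target rate / source rate) = 3600 × (25)/(30000/1001) = 3600 × 1001/1200 = 3003.

3003 frames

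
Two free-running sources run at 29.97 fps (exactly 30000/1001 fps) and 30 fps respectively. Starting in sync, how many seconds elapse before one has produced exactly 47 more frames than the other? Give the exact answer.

47047/30 seconds

The gap grows by |30 − 30000/1001| = 30/1001 frames per second.
Time for a 47-frame gap: 47 ÷ (30/1001) = 47047/30 s.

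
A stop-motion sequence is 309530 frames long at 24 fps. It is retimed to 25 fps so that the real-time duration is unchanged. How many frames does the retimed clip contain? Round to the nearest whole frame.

Frames at target rate = 309530 × (25) / (24) = 3869125/12 ≈ 322427.083.
Nearest whole frame: 322427.

322427 frames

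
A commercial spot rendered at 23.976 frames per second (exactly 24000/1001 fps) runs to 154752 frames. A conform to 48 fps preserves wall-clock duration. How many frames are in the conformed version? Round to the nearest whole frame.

Frames at target rate = 154752 × (48) / (24000/1001) = 38726688/125 ≈ 309813.504.
Nearest whole frame: 309814.

309814 frames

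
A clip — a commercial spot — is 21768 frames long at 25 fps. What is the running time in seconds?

870.72 seconds

Running time = 21768 / (25) = 870.72 s.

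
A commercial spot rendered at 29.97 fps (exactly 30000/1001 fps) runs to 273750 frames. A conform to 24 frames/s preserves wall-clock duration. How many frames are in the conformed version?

Target frames = source frames × (target rate / source rate) = 273750 × (24)/(30000/1001) = 273750 × 1001/1250 = 219219.

219219 frames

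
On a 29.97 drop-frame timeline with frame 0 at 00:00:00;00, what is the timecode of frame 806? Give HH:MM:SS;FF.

00:00:26;26

Each 10-minute DF block holds 10 × 60 × 30 − 9 × 2 = 17982 frames. 806 ÷ 17982 → 0 full blocks, remainder 806.
Within the partial block the first minute is 1800 frames and each further minute 1798, so 0 further minute boundaries passed. Total skipped labels = 18 × 0 + 2 × 0 = 0.
Non-drop label index = 806 + 0 = 806; at 30 labels/s that is 00:00:26:26, i.e. DF 00:00:26;26.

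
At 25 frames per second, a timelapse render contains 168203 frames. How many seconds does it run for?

Running time = 168203 / (25) = 6728.12 s.

6728.12 seconds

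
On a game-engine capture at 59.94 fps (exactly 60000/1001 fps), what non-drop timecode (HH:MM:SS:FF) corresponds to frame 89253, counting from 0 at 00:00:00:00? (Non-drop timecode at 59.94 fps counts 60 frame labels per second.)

00:24:47:33

89253 ÷ 60 = 1487 full seconds, remainder 33 frames.
1487 s = 0 h 24 min 47 s.
Timecode: 00:24:47:33.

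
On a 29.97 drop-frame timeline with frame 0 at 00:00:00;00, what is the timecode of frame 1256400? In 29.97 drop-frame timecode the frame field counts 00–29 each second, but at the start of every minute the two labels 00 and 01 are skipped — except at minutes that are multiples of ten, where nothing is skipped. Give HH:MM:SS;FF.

11:38:41;28

Ten DF minutes hold 17982 frames, so frame 1256400 lies in block 69 (frames 1240758–1258739) with 15642 frames into that block.
The block's first minute is 1800 frames and the rest 1798 each; 15642 frames reaches minute 8, so 69 × 18 + 8 × 2 = 1258 labels have been skipped so far.
Adding those back, label number 1256400 + 1258 = 1257658 at 30 labels/s is 41921 s + 28 f = 11 h 38 min 41 s frame 28, i.e. 11:38:41;28.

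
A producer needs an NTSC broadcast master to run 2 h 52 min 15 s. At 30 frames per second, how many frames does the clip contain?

310050 frames

2 h 52 min 15 s = 10335 s.
Frames = 10335 × 30 = 310050.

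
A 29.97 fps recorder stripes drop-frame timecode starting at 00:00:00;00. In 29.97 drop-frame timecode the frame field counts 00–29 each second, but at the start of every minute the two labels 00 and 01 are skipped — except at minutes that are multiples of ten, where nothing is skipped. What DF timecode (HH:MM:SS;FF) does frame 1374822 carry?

Ten DF minutes hold 17982 frames, so frame 1374822 lies in block 76 (frames 1366632–1384613) with 8190 frames into that block.
The block's first minute is 1800 frames and the rest 1798 each; 8190 frames reaches minute 4, so 76 × 18 + 4 × 2 = 1376 labels have been skipped so far.
Adding those back, label number 1374822 + 1376 = 1376198 at 30 labels/s is 45873 s + 8 f = 12 h 44 min 33 s frame 8, i.e. 12:44:33;08.

12:44:33;08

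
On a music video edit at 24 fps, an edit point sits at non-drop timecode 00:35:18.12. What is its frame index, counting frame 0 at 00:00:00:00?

frame 50844

Total seconds to the label: (0 × 3600 + 35 × 60 + 18) = 2118.
Frame index = 2118 × 24 + 12 = 50844.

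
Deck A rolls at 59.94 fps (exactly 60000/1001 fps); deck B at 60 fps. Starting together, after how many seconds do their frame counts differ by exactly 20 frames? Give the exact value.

1001/3 seconds

The gap grows by |60 − 60000/1001| = 60/1001 frames per second.
Time for a 20-frame gap: 20 ÷ (60/1001) = 1001/3 s.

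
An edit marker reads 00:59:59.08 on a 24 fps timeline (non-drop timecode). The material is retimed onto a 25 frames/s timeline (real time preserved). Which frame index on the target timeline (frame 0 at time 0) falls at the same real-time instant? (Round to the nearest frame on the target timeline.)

frame 89983

Source frame index: (0×3600 + 59×60 + 59) × 24 + 8 = 86384.
Real time: 86384 / (24) = 10798/3 s.
Target frame: (10798/3) × (25) = 269950/3 ≈ 89983.333 → 89983.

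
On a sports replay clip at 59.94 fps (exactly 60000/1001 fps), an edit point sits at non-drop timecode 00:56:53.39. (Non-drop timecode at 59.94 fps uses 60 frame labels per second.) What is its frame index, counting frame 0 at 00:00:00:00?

204819

Total seconds to the label: (0 × 3600 + 56 × 60 + 53) = 3413.
Frame index = 3413 × 60 + 39 = 204819.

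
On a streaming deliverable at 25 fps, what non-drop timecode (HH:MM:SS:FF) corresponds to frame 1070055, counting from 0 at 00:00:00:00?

11:53:22:05

1070055 ÷ 25 = 42802 full seconds, remainder 5 frames.
42802 s = 11 h 53 min 22 s.
Timecode: 11:53:22:05.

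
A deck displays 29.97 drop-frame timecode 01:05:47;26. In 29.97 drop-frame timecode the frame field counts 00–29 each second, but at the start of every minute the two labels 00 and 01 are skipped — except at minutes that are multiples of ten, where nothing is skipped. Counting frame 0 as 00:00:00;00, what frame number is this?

118318

Complete 10-minute blocks: 6, each 17982 frames → 107892.
Remaining 5 whole minutes in the current block: 1800 + 4 × 1798 = 8992 frames.
Within the current minute: 47 × 30 + 26 − 2 = 1434 (labels ;00/;01 skipped at this minute). Total = 107892 + 8992 + 1434 = 118318.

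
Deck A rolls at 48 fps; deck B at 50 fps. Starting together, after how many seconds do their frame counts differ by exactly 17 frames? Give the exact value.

The gap grows by |50 − 48| = 2 frames per second.
Time for a 17-frame gap: 17 ÷ (2) = 8.5 s.

8.5 seconds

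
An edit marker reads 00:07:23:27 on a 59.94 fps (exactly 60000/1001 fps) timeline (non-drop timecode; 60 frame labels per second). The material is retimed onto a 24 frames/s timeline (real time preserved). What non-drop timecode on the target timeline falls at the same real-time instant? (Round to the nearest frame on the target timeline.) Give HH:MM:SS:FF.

00:07:23:21

Source frame index: (0×3600 + 7×60 + 23) × 60 + 27 = 26607.
Real time: 26607 / (60000/1001) = 8877869/20000 s.
Target frame: (8877869/20000) × (24) = 26633607/2500 ≈ 10653.443 → 10653.
At 24 labels/s: frame 10653 → 00:07:23:21.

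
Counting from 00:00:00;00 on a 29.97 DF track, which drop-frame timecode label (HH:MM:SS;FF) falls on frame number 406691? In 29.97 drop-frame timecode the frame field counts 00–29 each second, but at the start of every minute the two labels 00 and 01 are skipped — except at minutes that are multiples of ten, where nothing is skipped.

03:46:09;29

Ten DF minutes hold 17982 frames, so frame 406691 lies in block 22 (frames 395604–413585) with 11087 frames into that block.
The block's first minute is 1800 frames and the rest 1798 each; 11087 frames reaches minute 6, so 22 × 18 + 6 × 2 = 408 labels have been skipped so far.
Adding those back, label number 406691 + 408 = 407099 at 30 labels/s is 13569 s + 29 f = 3 h 46 min 9 s frame 29, i.e. 03:46:09;29.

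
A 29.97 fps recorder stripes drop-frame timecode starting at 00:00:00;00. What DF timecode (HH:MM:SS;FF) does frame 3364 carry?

Each 10-minute DF block holds 10 × 60 × 30 − 9 × 2 = 17982 frames. 3364 ÷ 17982 → 0 full blocks, remainder 3364.
Within the partial block the first minute is 1800 frames and each further minute 1798, so 1 further minute boundary passed. Total skipped labels = 18 × 0 + 2 × 1 = 2.
Non-drop label index = 3364 + 2 = 3366; at 30 labels/s that is 00:01:52:06, i.e. DF 00:01:52;06.

00:01:52;06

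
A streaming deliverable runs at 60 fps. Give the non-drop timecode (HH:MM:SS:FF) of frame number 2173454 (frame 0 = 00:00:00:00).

10:03:44:14

2173454 ÷ 60 = 36224 full seconds, remainder 14 frames.
36224 s = 10 h 3 min 44 s.
Timecode: 10:03:44:14.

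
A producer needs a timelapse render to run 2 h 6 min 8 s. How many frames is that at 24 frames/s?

2 h 6 min 8 s = 7568 s.
Frames = 7568 × 24 = 181632.

181632 frames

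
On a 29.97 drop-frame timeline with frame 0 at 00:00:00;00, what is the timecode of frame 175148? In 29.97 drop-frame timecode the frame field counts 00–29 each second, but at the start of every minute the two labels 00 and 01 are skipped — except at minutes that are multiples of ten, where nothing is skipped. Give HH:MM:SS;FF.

01:37:24;04

Each 10-minute DF block holds 10 × 60 × 30 − 9 × 2 = 17982 frames. 175148 ÷ 17982 → 9 full blocks, remainder 13310.
Within the partial block the first minute is 1800 frames and each further minute 1798, so 7 further minute boundaries passed. Total skipped labels = 18 × 9 + 2 × 7 = 176.
Non-drop label index = 175148 + 176 = 175324; at 30 labels/s that is 01:37:24:04, i.e. DF 01:37:24;04.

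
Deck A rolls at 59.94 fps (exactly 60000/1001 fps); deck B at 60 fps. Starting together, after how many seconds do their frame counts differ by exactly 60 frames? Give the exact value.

The gap grows by |60 − 60000/1001| = 60/1001 frames per second.
Time for a 60-frame gap: 60 ÷ (60/1001) = 1001 s.

1001 seconds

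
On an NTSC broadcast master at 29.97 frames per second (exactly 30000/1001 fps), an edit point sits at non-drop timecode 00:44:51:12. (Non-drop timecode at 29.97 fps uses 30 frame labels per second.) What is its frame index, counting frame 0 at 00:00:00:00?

80742

Total seconds to the label: (0 × 3600 + 44 × 60 + 51) = 2691.
Frame index = 2691 × 30 + 12 = 80742.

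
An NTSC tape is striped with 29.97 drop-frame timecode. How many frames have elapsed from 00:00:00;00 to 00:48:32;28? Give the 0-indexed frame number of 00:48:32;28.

As if non-drop at 30 labels/s: (0 × 3600 + 48 × 60 + 32) × 30 + 28 = 87388.
Minute boundaries passed: 48; those not divisible by 10: 48 − 4 = 44; dropped labels = 2 × 44 = 88.
Actual frame index = 87388 − 88 = 87300.

87300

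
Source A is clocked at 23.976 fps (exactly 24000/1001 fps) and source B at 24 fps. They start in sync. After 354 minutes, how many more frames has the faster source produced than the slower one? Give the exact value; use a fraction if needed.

509760/1001 frames

354 min = 21240 s.
A emits 24000/1001 × 21240 = 509760000/1001 frames; B emits 24 × 21240 = 509760.
Difference = 509760/1001 frames (≈ 509.2507); B is ahead of A.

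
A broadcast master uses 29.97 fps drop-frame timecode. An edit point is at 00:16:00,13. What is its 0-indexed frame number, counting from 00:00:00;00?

28783

As if non-drop at 30 labels/s: (0 × 3600 + 16 × 60 + 0) × 30 + 13 = 28813.
Minute boundaries passed: 16; those not divisible by 10: 16 − 1 = 15; dropped labels = 2 × 15 = 30.
Actual frame index = 28813 − 30 = 28783.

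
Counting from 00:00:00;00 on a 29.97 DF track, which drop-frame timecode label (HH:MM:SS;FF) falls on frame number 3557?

Ten DF minutes hold 17982 frames, so frame 3557 lies in block 0 (frames 0–17981) with 3557 frames into that block.
The block's first minute is 1800 frames and the rest 1798 each; 3557 frames reaches minute 1, so 0 × 18 + 1 × 2 = 2 labels have been skipped so far.
Adding those back, label number 3557 + 2 = 3559 at 30 labels/s is 118 s + 19 f = 0 h 1 min 58 s frame 19, i.e. 00:01:58;19.

00:01:58;19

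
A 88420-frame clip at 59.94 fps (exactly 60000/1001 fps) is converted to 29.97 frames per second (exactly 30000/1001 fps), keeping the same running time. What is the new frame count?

44210 frames

Target frames = source frames × (target rate / source rate) = 88420 × (30000/1001)/(60000/1001) = 88420 × 1/2 = 44210.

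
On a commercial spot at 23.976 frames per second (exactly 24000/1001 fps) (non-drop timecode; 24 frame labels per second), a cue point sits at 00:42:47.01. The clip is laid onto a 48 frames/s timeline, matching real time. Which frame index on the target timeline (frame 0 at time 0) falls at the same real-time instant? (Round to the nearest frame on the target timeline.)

frame 123341

Source frame index: (0×3600 + 42×60 + 47) × 24 + 1 = 61609.
Real time: 61609 / (24000/1001) = 61670609/24000 s.
Target frame: (61670609/24000) × (48) = 61670609/500 ≈ 123341.218 → 123341.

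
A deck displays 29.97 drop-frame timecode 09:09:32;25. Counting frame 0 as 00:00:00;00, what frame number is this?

Complete 10-minute blocks: 54, each 17982 frames → 971028.
Remaining 9 whole minutes in the current block: 1800 + 8 × 1798 = 16184 frames.
Within the current minute: 32 × 30 + 25 − 2 = 983 (labels ;00/;01 skipped at this minute). Total = 971028 + 16184 + 983 = 988195.

988195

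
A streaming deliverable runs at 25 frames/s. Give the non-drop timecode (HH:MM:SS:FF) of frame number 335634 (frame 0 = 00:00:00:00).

335634 ÷ 25 = 13425 full seconds, remainder 9 frames.
13425 s = 3 h 43 min 45 s.
Timecode: 03:43:45:09.

03:43:45:09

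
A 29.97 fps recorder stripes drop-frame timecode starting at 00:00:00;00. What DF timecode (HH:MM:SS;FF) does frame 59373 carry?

00:33:01;03

Each 10-minute DF block holds 10 × 60 × 30 − 9 × 2 = 17982 frames. 59373 ÷ 17982 → 3 full blocks, remainder 5427.
Within the partial block the first minute is 1800 frames and each further minute 1798, so 3 further minute boundaries passed. Total skipped labels = 18 × 3 + 2 × 3 = 60.
Non-drop label index = 59373 + 60 = 59433; at 30 labels/s that is 00:33:01:03, i.e. DF 00:33:01;03.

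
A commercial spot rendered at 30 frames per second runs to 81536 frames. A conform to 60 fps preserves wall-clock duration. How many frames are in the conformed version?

Target frames = source frames × (target rate / source rate) = 81536 × (60)/(30) = 81536 × 2 = 163072.

163072 frames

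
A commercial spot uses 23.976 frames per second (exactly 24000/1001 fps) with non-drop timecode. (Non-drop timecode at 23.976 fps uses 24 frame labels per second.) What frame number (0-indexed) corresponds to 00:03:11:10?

frame 4594

Total seconds to the label: (0 × 3600 + 3 × 60 + 11) = 191.
Frame index = 191 × 24 + 10 = 4594.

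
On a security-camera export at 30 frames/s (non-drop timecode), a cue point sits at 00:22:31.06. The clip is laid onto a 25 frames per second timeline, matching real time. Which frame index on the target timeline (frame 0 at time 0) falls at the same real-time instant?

Source frame index: (0×3600 + 22×60 + 31) × 30 + 6 = 40536.
Real time: 40536 / (30) = 6756/5 s.
Target frame: (6756/5) × (25) = 33780.

frame 33780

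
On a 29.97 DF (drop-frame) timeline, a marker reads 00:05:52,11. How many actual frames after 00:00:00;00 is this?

10561

Complete 10-minute blocks: 0, each 17982 frames → 0.
Remaining 5 whole minutes in the current block: 1800 + 4 × 1798 = 8992 frames.
Within the current minute: 52 × 30 + 11 − 2 = 1569 (labels ;00/;01 skipped at this minute). Total = 0 + 8992 + 1569 = 10561.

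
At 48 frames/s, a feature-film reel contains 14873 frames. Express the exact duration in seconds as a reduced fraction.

Running time = 14873 ÷ (48) = 14873 × 1/48 = 14873/48 s.

14873/48 seconds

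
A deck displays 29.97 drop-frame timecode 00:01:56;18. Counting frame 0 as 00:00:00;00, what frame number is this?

As if non-drop at 30 labels/s: (0 × 3600 + 1 × 60 + 56) × 30 + 18 = 3498.
Minute boundaries passed: 1; those not divisible by 10: 1 − 0 = 1; dropped labels = 2 × 1 = 2.
Actual frame index = 3498 − 2 = 3496.

3496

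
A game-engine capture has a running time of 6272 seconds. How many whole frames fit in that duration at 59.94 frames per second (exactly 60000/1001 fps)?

Frames = 6272 × 60000/1001 = 53760000/143 ≈ 375944.0559.
Complete frames: 375944.

375944 frames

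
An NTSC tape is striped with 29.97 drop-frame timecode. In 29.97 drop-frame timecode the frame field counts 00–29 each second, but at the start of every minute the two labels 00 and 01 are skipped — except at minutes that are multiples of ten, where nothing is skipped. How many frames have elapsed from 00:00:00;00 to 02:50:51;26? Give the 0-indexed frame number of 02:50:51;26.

307250

Complete 10-minute blocks: 17, each 17982 frames → 305694.
Remaining 0 whole minutes in the current block: 0 frames.
Within the current minute: 51 × 30 + 26 = 1556. Total = 305694 + 0 + 1556 = 307250.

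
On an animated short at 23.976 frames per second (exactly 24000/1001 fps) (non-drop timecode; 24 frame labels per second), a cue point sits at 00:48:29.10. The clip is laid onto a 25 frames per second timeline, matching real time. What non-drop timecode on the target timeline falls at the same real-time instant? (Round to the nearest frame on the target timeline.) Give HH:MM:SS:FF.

00:48:32:08

Source frame index: (0×3600 + 48×60 + 29) × 24 + 10 = 69826.
Real time: 69826 / (24000/1001) = 34947913/12000 s.
Target frame: (34947913/12000) × (25) = 34947913/480 ≈ 72808.152 → 72808.
At 25 labels/s: frame 72808 → 00:48:32:08.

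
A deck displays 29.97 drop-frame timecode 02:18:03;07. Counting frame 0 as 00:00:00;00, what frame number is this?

248247

Complete 10-minute blocks: 13, each 17982 frames → 233766.
Remaining 8 whole minutes in the current block: 1800 + 7 × 1798 = 14386 frames.
Within the current minute: 3 × 30 + 7 − 2 = 95 (labels ;00/;01 skipped at this minute). Total = 233766 + 14386 + 95 = 248247.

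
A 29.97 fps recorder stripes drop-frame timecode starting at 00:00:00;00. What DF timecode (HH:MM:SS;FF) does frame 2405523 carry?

Ten DF minutes hold 17982 frames, so frame 2405523 lies in block 133 (frames 2391606–2409587) with 13917 frames into that block.
The block's first minute is 1800 frames and the rest 1798 each; 13917 frames reaches minute 7, so 133 × 18 + 7 × 2 = 2408 labels have been skipped so far.
Adding those back, label number 2405523 + 2408 = 2407931 at 30 labels/s is 80264 s + 11 f = 22 h 17 min 44 s frame 11, i.e. 22:17:44;11.

22:17:44;11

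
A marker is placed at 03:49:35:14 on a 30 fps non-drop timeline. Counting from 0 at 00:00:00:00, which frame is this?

413264

Total seconds to the label: (3 × 3600 + 49 × 60 + 35) = 13775.
Frame index = 13775 × 30 + 14 = 413264.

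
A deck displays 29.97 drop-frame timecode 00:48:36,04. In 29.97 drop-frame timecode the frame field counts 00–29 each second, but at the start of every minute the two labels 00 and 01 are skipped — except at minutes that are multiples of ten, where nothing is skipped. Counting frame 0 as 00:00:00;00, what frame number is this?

87396

As if non-drop at 30 labels/s: (0 × 3600 + 48 × 60 + 36) × 30 + 4 = 87484.
Minute boundaries passed: 48; those not divisible by 10: 48 − 4 = 44; dropped labels = 2 × 44 = 88.
Actual frame index = 87484 − 88 = 87396.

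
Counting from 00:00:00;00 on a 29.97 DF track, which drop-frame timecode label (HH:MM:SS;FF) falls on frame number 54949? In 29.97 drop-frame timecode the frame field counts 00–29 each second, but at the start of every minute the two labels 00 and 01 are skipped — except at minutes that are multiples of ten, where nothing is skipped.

00:30:33;13

Ten DF minutes hold 17982 frames, so frame 54949 lies in block 3 (frames 53946–71927) with 1003 frames into that block.
The block's first minute is 1800 frames and the rest 1798 each; 1003 frames reaches minute 0, so 3 × 18 + 0 × 2 = 54 labels have been skipped so far.
Adding those back, label number 54949 + 54 = 55003 at 30 labels/s is 1833 s + 13 f = 0 h 30 min 33 s frame 13, i.e. 00:30:33;13.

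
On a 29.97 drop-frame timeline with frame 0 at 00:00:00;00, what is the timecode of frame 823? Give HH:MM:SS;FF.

00:00:27;13

Each 10-minute DF block holds 10 × 60 × 30 − 9 × 2 = 17982 frames. 823 ÷ 17982 → 0 full blocks, remainder 823.
Within the partial block the first minute is 1800 frames and each further minute 1798, so 0 further minute boundaries passed. Total skipped labels = 18 × 0 + 2 × 0 = 0.
Non-drop label index = 823 + 0 = 823; at 30 labels/s that is 00:00:27:13, i.e. DF 00:00:27;13.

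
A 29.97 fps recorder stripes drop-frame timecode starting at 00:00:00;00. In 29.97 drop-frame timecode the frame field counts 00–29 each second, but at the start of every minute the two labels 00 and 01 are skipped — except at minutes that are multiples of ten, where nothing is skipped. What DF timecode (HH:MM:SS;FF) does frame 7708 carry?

00:04:17;06

Each 10-minute DF block holds 10 × 60 × 30 − 9 × 2 = 17982 frames. 7708 ÷ 17982 → 0 full blocks, remainder 7708.
Within the partial block the first minute is 1800 frames and each further minute 1798, so 4 further minute boundaries passed. Total skipped labels = 18 × 0 + 2 × 4 = 8.
Non-drop label index = 7708 + 8 = 7716; at 30 labels/s that is 00:04:17:06, i.e. DF 00:04:17;06.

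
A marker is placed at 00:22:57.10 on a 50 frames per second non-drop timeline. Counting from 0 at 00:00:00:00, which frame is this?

Total seconds to the label: (0 × 3600 + 22 × 60 + 57) = 1377.
Frame index = 1377 × 50 + 10 = 68860.

frame 68860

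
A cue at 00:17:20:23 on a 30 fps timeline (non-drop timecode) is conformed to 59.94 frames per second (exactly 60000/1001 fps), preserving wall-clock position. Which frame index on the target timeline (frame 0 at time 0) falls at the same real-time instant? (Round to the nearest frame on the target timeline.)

Source frame index: (0×3600 + 17×60 + 20) × 30 + 23 = 31223.
Real time: 31223 / (30) = 31223/30 s.
Target frame: (31223/30) × (60000/1001) = 62446000/1001 ≈ 62383.616 → 62384.

frame 62384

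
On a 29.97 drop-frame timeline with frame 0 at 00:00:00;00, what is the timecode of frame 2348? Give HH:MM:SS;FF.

Each 10-minute DF block holds 10 × 60 × 30 − 9 × 2 = 17982 frames. 2348 ÷ 17982 → 0 full blocks, remainder 2348.
Within the partial block the first minute is 1800 frames and each further minute 1798, so 1 further minute boundary passed. Total skipped labels = 18 × 0 + 2 × 1 = 2.
Non-drop label index = 2348 + 2 = 2350; at 30 labels/s that is 00:01:18:10, i.e. DF 00:01:18;10.

00:01:18;10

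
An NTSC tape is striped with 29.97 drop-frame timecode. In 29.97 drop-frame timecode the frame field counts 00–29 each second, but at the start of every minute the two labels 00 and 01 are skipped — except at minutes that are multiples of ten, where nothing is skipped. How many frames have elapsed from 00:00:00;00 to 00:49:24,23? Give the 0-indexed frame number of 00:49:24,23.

88853

Complete 10-minute blocks: 4, each 17982 frames → 71928.
Remaining 9 whole minutes in the current block: 1800 + 8 × 1798 = 16184 frames.
Within the current minute: 24 × 30 + 23 − 2 = 741 (labels ;00/;01 skipped at this minute). Total = 71928 + 16184 + 741 = 88853.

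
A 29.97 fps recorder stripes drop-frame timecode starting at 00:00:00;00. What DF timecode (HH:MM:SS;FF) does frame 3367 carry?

Ten DF minutes hold 17982 frames, so frame 3367 lies in block 0 (frames 0–17981) with 3367 frames into that block.
The block's first minute is 1800 frames and the rest 1798 each; 3367 frames reaches minute 1, so 0 × 18 + 1 × 2 = 2 labels have been skipped so far.
Adding those back, label number 3367 + 2 = 3369 at 30 labels/s is 112 s + 9 f = 0 h 1 min 52 s frame 9, i.e. 00:01:52;09.

00:01:52;09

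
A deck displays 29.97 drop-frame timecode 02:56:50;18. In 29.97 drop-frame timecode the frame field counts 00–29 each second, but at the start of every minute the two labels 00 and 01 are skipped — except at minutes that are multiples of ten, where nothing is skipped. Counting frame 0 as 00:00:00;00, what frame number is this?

As if non-drop at 30 labels/s: (2 × 3600 + 56 × 60 + 50) × 30 + 18 = 318318.
Minute boundaries passed: 176; those not divisible by 10: 176 − 17 = 159; dropped labels = 2 × 159 = 318.
Actual frame index = 318318 − 318 = 318000.

318000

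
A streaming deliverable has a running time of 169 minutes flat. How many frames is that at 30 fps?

304200 frames

169 min = 10140 s.
Frames = 10140 × 30 = 304200.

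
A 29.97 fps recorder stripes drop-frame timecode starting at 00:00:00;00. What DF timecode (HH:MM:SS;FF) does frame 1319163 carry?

12:13:36;03

Each 10-minute DF block holds 10 × 60 × 30 − 9 × 2 = 17982 frames. 1319163 ÷ 17982 → 73 full blocks, remainder 6477.
Within the partial block the first minute is 1800 frames and each further minute 1798, so 3 further minute boundaries passed. Total skipped labels = 18 × 73 + 2 × 3 = 1320.
Non-drop label index = 1319163 + 1320 = 1320483; at 30 labels/s that is 12:13:36:03, i.e. DF 12:13:36;03.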